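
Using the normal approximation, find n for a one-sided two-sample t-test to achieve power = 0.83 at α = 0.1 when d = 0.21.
n = 227 per group

Sample size formula (two-sample t-test, normal approximation):
n = 2 · ((z_α + z_β) / d)²

z_α = 1.282 (for α = 0.1, one-sided)
z_β = 0.954 (for power = 0.83)
d = 0.21

n = 2 · ((1.282 + 0.954) / 0.21)²
n = 2 · (10.648)²
n ≈ 226.76
Round up to the next whole number: n = 227 per group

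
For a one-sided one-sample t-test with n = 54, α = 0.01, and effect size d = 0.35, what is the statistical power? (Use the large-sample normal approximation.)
Power ≈ 0.60

Power calculation (one-sample t-test, normal approximation):
z_β = d · √n - z_α
z_β = 0.35 · √54 - 2.326
z_β = 0.35 · 7.348 - 2.326
z_β = 0.246

Power = Φ(z_β) = Φ(0.246) ≈ 0.597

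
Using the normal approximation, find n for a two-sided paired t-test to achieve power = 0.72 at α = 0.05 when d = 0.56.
n = 21 pairs

Sample size formula (paired t-test, normal approximation):
n = ((z_{α/2} + z_β) / d)²

z_{α/2} = 1.960 (for α = 0.05, two-sided)
z_β = 0.583 (for power = 0.72)
d = 0.56

n = ((1.960 + 0.583) / 0.56)²
n = (4.541)²
n ≈ 20.62
Round up to the next whole number: n = 21 pairs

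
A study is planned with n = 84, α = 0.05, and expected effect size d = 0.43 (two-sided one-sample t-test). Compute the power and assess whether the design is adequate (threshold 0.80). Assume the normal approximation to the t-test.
Power ≈ 0.98; the study is adequately powered (power ≥ 0.80)

Power calculation (one-sample t-test, normal approximation):
z_β = d · √n - z_{α/2}
z_β = 0.43 · √84 - 1.960
z_β = 0.43 · 9.165 - 1.960
z_β = 1.981

Power = Φ(z_β) = Φ(1.981) ≈ 0.976

Effect size d = 0.43 is small by Cohen's convention (0.2/0.5/0.8).

Threshold: power ≥ 0.80 is conventionally adequate.
Power ≈ 0.98 → the study is adequately powered (power ≥ 0.80).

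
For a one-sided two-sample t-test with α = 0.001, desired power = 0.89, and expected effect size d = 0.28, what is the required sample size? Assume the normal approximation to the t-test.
n = 476 per group

Sample size formula (two-sample t-test, normal approximation):
n = 2 · ((z_α + z_β) / d)²

z_α = 3.090 (for α = 0.001, one-sided)
z_β = 1.227 (for power = 0.89)
d = 0.28

n = 2 · ((3.090 + 1.227) / 0.28)²
n = 2 · (15.418)²
n ≈ 475.43
Round up to the next whole number: n = 476 per group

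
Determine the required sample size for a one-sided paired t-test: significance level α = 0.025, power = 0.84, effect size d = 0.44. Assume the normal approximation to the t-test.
n = 46 pairs

Sample size formula (paired t-test, normal approximation):
n = ((z_α + z_β) / d)²

z_α = 1.960 (for α = 0.025, one-sided)
z_β = 0.994 (for power = 0.84)
d = 0.44

n = ((1.960 + 0.994) / 0.44)²
n = (6.714)²
n ≈ 45.08
Round up to the next whole number: n = 46 pairs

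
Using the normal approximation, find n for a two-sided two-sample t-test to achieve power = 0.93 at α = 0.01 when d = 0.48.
n = 143 per group

Sample size formula (two-sample t-test, normal approximation):
n = 2 · ((z_{α/2} + z_β) / d)²

z_{α/2} = 2.576 (for α = 0.01, two-sided)
z_β = 1.476 (for power = 0.93)
d = 0.48

n = 2 · ((2.576 + 1.476) / 0.48)²
n = 2 · (8.442)²
n ≈ 142.53
Round up to the next whole number: n = 143 per group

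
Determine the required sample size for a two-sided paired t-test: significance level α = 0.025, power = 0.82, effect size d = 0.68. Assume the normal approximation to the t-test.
n = 22 pairs

Sample size formula (paired t-test, normal approximation):
n = ((z_{α/2} + z_β) / d)²

z_{α/2} = 2.241 (for α = 0.025, two-sided)
z_β = 0.915 (for power = 0.82)
d = 0.68

n = ((2.241 + 0.915) / 0.68)²
n = (4.641)²
n ≈ 21.54
Round up to the next whole number: n = 22 pairs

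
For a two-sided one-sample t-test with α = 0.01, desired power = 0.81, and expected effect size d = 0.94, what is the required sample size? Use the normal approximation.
n = 14

Sample size formula (one-sample t-test, normal approximation):
n = ((z_{α/2} + z_β) / d)²

z_{α/2} = 2.576 (for α = 0.01, two-sided)
z_β = 0.878 (for power = 0.81)
d = 0.94

n = ((2.576 + 0.878) / 0.94)²
n = (3.674)²
n ≈ 13.50
Round up to the next whole number: n = 14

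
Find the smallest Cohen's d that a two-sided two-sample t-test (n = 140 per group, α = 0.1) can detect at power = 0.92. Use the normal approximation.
d ≈ 0.36

Minimum detectable effect (two-sample t-test, normal approximation):
d = (z_{α/2} + z_β) / √(n/2)
d = (1.645 + 1.405) / √(140/2)
d = 3.050 / 8.367
d ≈ 0.36

By Cohen's convention (0.2 small / 0.5 medium / 0.8 large): small effect.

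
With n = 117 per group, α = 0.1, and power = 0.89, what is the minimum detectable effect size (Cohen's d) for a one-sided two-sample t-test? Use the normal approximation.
d ≈ 0.33

Minimum detectable effect (two-sample t-test, normal approximation):
d = (z_α + z_β) / √(n/2)
d = (1.282 + 1.227) / √(117/2)
d = 2.508 / 7.649
d ≈ 0.33

By Cohen's convention (0.2 small / 0.5 medium / 0.8 large): small effect.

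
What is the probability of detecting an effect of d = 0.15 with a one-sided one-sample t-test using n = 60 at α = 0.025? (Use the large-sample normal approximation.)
Power ≈ 0.21

Power calculation (one-sample t-test, normal approximation):
z_β = d · √n - z_α
z_β = 0.15 · √60 - 1.960
z_β = 0.15 · 7.746 - 1.960
z_β = -0.798

Power = Φ(z_β) = Φ(-0.798) ≈ 0.212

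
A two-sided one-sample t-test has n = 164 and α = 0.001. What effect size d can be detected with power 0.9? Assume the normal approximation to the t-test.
d ≈ 0.36

Minimum detectable effect (one-sample t-test, normal approximation):
d = (z_{α/2} + z_β) / √n
d = (3.291 + 1.282) / √164
d = 4.572 / 12.806
d ≈ 0.36

By Cohen's convention (0.2 small / 0.5 medium / 0.8 large): small effect.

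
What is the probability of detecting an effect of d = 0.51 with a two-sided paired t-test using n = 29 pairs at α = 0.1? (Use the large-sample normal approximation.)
Power ≈ 0.86

Power calculation (paired t-test, normal approximation):
z_β = d · √n - z_{α/2}
z_β = 0.51 · √29 - 1.645
z_β = 0.51 · 5.385 - 1.645
z_β = 1.102

Power = Φ(z_β) = Φ(1.102) ≈ 0.865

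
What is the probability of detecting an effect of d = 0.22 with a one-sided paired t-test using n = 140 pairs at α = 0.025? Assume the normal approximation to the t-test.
Power ≈ 0.74

Power calculation (paired t-test, normal approximation):
z_β = d · √n - z_α
z_β = 0.22 · √140 - 1.960
z_β = 0.22 · 11.832 - 1.960
z_β = 0.643

Power = Φ(z_β) = Φ(0.643) ≈ 0.740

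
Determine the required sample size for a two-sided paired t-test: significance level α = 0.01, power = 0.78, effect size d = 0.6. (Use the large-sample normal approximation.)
n = 32 pairs

Sample size formula (paired t-test, normal approximation):
n = ((z_{α/2} + z_β) / d)²

z_{α/2} = 2.576 (for α = 0.01, two-sided)
z_β = 0.772 (for power = 0.78)
d = 0.6

n = ((2.576 + 0.772) / 0.6)²
n = (5.580)²
n ≈ 31.14
Round up to the next whole number: n = 32 pairs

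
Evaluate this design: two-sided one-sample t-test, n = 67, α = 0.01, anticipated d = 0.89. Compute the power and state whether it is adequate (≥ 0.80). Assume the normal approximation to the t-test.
Power ≈ 1.00; the study is adequately powered (power ≥ 0.80)

Power calculation (one-sample t-test, normal approximation):
z_β = d · √n - z_{α/2}
z_β = 0.89 · √67 - 2.576
z_β = 0.89 · 8.185 - 2.576
z_β = 4.709

Power = Φ(z_β) = Φ(4.709) ≈ 1.000

Effect size d = 0.89 is large by Cohen's convention (0.2/0.5/0.8).

Threshold: power ≥ 0.80 is conventionally adequate.
Power ≈ 1.00 → the study is adequately powered (power ≥ 0.80).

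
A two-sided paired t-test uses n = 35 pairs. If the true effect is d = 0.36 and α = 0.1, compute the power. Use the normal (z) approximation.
Power ≈ 0.69

Power calculation (paired t-test, normal approximation):
z_β = d · √n - z_{α/2}
z_β = 0.36 · √35 - 1.645
z_β = 0.36 · 5.916 - 1.645
z_β = 0.485

Power = Φ(z_β) = Φ(0.485) ≈ 0.686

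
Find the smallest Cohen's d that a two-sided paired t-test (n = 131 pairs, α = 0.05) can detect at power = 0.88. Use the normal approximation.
d ≈ 0.27

Minimum detectable effect (paired t-test, normal approximation):
d = (z_{α/2} + z_β) / √n
d = (1.960 + 1.175) / √131
d = 3.135 / 11.446
d ≈ 0.27

By Cohen's convention (0.2 small / 0.5 medium / 0.8 large): small effect.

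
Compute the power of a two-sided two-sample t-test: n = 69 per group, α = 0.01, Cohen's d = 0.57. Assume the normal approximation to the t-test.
Power ≈ 0.78

Power calculation (two-sample t-test, normal approximation):
z_β = d · √(n/2) - z_{α/2}
z_β = 0.57 · √(69/2) - 2.576
z_β = 0.57 · 5.874 - 2.576
z_β = 0.772

Power = Φ(z_β) = Φ(0.772) ≈ 0.780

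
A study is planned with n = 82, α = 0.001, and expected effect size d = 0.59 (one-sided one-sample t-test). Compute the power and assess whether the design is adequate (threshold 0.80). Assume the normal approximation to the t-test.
Power ≈ 0.99; the study is adequately powered (power ≥ 0.80)

Power calculation (one-sample t-test, normal approximation):
z_β = d · √n - z_α
z_β = 0.59 · √82 - 3.090
z_β = 0.59 · 9.055 - 3.090
z_β = 2.252

Power = Φ(z_β) = Φ(2.252) ≈ 0.988

Effect size d = 0.59 is medium by Cohen's convention (0.2/0.5/0.8).

Threshold: power ≥ 0.80 is conventionally adequate.
Power ≈ 0.99 → the study is adequately powered (power ≥ 0.80).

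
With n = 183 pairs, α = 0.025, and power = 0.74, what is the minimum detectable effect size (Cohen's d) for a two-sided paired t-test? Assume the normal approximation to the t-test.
d ≈ 0.21

Minimum detectable effect (paired t-test, normal approximation):
d = (z_{α/2} + z_β) / √n
d = (2.241 + 0.643) / √183
d = 2.885 / 13.528
d ≈ 0.21

By Cohen's convention (0.2 small / 0.5 medium / 0.8 large): small effect.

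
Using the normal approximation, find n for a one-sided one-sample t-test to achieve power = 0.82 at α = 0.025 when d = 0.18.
n = 256

Sample size formula (one-sample t-test, normal approximation):
n = ((z_α + z_β) / d)²

z_α = 1.960 (for α = 0.025, one-sided)
z_β = 0.915 (for power = 0.82)
d = 0.18

n = ((1.960 + 0.915) / 0.18)²
n = (15.972)²
n ≈ 255.10
Round up to the next whole number: n = 256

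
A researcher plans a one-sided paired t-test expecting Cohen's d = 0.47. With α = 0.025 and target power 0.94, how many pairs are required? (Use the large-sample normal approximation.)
n = 56 pairs

Sample size formula (paired t-test, normal approximation):
n = ((z_α + z_β) / d)²

z_α = 1.960 (for α = 0.025, one-sided)
z_β = 1.555 (for power = 0.94)
d = 0.47

n = ((1.960 + 1.555) / 0.47)²
n = (7.479)²
n ≈ 55.94
Round up to the next whole number: n = 56 pairs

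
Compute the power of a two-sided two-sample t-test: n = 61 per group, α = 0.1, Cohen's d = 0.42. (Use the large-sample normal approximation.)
Power ≈ 0.75

Power calculation (two-sample t-test, normal approximation):
z_β = d · √(n/2) - z_{α/2}
z_β = 0.42 · √(61/2) - 1.645
z_β = 0.42 · 5.523 - 1.645
z_β = 0.675

Power = Φ(z_β) = Φ(0.675) ≈ 0.750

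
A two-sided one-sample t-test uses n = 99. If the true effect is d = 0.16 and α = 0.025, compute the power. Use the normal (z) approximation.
Power ≈ 0.26

Power calculation (one-sample t-test, normal approximation):
z_β = d · √n - z_{α/2}
z_β = 0.16 · √99 - 2.241
z_β = 0.16 · 9.950 - 2.241
z_β = -0.649

Power = Φ(z_β) = Φ(-0.649) ≈ 0.258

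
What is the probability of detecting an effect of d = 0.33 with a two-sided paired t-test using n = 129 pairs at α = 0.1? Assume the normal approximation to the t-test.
Power ≈ 0.98

Power calculation (paired t-test, normal approximation):
z_β = d · √n - z_{α/2}
z_β = 0.33 · √129 - 1.645
z_β = 0.33 · 11.358 - 1.645
z_β = 2.103

Power = Φ(z_β) = Φ(2.103) ≈ 0.982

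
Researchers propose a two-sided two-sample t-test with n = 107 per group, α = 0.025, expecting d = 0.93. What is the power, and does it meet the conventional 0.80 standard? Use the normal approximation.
Power ≈ 1.00; the study is adequately powered (power ≥ 0.80)

Power calculation (two-sample t-test, normal approximation):
z_β = d · √(n/2) - z_{α/2}
z_β = 0.93 · √(107/2) - 2.241
z_β = 0.93 · 7.314 - 2.241
z_β = 4.561

Power = Φ(z_β) = Φ(4.561) ≈ 1.000

Effect size d = 0.93 is large by Cohen's convention (0.2/0.5/0.8).

Threshold: power ≥ 0.80 is conventionally adequate.
Power ≈ 1.00 → the study is adequately powered (power ≥ 0.80).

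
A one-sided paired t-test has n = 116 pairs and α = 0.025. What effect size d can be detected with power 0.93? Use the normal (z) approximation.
d ≈ 0.32

Minimum detectable effect (paired t-test, normal approximation):
d = (z_α + z_β) / √n
d = (1.960 + 1.476) / √116
d = 3.436 / 10.770
d ≈ 0.32

By Cohen's convention (0.2 small / 0.5 medium / 0.8 large): small effect.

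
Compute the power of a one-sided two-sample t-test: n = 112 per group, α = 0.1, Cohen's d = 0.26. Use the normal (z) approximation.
Power ≈ 0.75

Power calculation (two-sample t-test, normal approximation):
z_β = d · √(n/2) - z_α
z_β = 0.26 · √(112/2) - 1.282
z_β = 0.26 · 7.483 - 1.282
z_β = 0.664

Power = Φ(z_β) = Φ(0.664) ≈ 0.747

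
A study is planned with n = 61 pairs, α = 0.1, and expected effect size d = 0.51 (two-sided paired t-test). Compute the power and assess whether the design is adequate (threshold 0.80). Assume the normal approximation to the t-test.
Power ≈ 0.99; the study is adequately powered (power ≥ 0.80)

Power calculation (paired t-test, normal approximation):
z_β = d · √n - z_{α/2}
z_β = 0.51 · √61 - 1.645
z_β = 0.51 · 7.810 - 1.645
z_β = 2.338

Power = Φ(z_β) = Φ(2.338) ≈ 0.990

Effect size d = 0.51 is medium by Cohen's convention (0.2/0.5/0.8).

Threshold: power ≥ 0.80 is conventionally adequate.
Power ≈ 0.99 → the study is adequately powered (power ≥ 0.80).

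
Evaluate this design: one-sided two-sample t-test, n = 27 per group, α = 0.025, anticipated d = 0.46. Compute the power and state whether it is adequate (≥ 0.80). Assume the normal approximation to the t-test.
Power ≈ 0.39; the study is underpowered (power < 0.80)

Power calculation (two-sample t-test, normal approximation):
z_β = d · √(n/2) - z_α
z_β = 0.46 · √(27/2) - 1.960
z_β = 0.46 · 3.674 - 1.960
z_β = -0.270

Power = Φ(z_β) = Φ(-0.270) ≈ 0.394

Effect size d = 0.46 is small by Cohen's convention (0.2/0.5/0.8).

Threshold: power ≥ 0.80 is conventionally adequate.
Power ≈ 0.39 → the study is underpowered (power < 0.80).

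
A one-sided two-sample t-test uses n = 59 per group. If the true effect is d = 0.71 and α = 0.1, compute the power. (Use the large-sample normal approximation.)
Power ≈ 0.99

Power calculation (two-sample t-test, normal approximation):
z_β = d · √(n/2) - z_α
z_β = 0.71 · √(59/2) - 1.282
z_β = 0.71 · 5.431 - 1.282
z_β = 2.575

Power = Φ(z_β) = Φ(2.575) ≈ 0.995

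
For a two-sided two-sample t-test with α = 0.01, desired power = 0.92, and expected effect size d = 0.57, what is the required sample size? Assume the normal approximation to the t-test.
n = 98 per group

Sample size formula (two-sample t-test, normal approximation):
n = 2 · ((z_{α/2} + z_β) / d)²

z_{α/2} = 2.576 (for α = 0.01, two-sided)
z_β = 1.405 (for power = 0.92)
d = 0.57

n = 2 · ((2.576 + 1.405) / 0.57)²
n = 2 · (6.984)²
n ≈ 97.55
Round up to the next whole number: n = 98 per group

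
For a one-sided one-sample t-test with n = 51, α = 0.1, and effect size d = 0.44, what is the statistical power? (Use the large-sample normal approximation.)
Power ≈ 0.97

Power calculation (one-sample t-test, normal approximation):
z_β = d · √n - z_α
z_β = 0.44 · √51 - 1.282
z_β = 0.44 · 7.141 - 1.282
z_β = 1.861

Power = Φ(z_β) = Φ(1.861) ≈ 0.969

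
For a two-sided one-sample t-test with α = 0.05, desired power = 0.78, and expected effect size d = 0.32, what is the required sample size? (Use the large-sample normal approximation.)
n = 73

Sample size formula (one-sample t-test, normal approximation):
n = ((z_{α/2} + z_β) / d)²

z_{α/2} = 1.960 (for α = 0.05, two-sided)
z_β = 0.772 (for power = 0.78)
d = 0.32

n = ((1.960 + 0.772) / 0.32)²
n = (8.538)²
n ≈ 72.90
Round up to the next whole number: n = 73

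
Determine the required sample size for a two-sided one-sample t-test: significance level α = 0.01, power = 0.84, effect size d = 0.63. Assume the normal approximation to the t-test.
n = 33

Sample size formula (one-sample t-test, normal approximation):
n = ((z_{α/2} + z_β) / d)²

z_{α/2} = 2.576 (for α = 0.01, two-sided)
z_β = 0.994 (for power = 0.84)
d = 0.63

n = ((2.576 + 0.994) / 0.63)²
n = (5.667)²
n ≈ 32.11
Round up to the next whole number: n = 33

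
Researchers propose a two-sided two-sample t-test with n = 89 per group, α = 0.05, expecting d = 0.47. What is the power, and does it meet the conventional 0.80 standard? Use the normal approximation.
Power ≈ 0.88; the study is adequately powered (power ≥ 0.80)

Power calculation (two-sample t-test, normal approximation):
z_β = d · √(n/2) - z_{α/2}
z_β = 0.47 · √(89/2) - 1.960
z_β = 0.47 · 6.671 - 1.960
z_β = 1.175

Power = Φ(z_β) = Φ(1.175) ≈ 0.880

Effect size d = 0.47 is small by Cohen's convention (0.2/0.5/0.8).

Threshold: power ≥ 0.80 is conventionally adequate.
Power ≈ 0.88 → the study is adequately powered (power ≥ 0.80).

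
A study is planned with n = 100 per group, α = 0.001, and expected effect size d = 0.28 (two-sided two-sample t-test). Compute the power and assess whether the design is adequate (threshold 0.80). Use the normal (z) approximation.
Power ≈ 0.09; the study is underpowered (power < 0.80)

Power calculation (two-sample t-test, normal approximation):
z_β = d · √(n/2) - z_{α/2}
z_β = 0.28 · √(100/2) - 3.291
z_β = 0.28 · 7.071 - 3.291
z_β = -1.311

Power = Φ(z_β) = Φ(-1.311) ≈ 0.095

Effect size d = 0.28 is small by Cohen's convention (0.2/0.5/0.8).

Threshold: power ≥ 0.80 is conventionally adequate.
Power ≈ 0.09 → the study is underpowered (power < 0.80).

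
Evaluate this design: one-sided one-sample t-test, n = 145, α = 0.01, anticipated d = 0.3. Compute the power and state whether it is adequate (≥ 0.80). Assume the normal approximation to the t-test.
Power ≈ 0.90; the study is adequately powered (power ≥ 0.80)

Power calculation (one-sample t-test, normal approximation):
z_β = d · √n - z_α
z_β = 0.3 · √145 - 2.326
z_β = 0.3 · 12.042 - 2.326
z_β = 1.286

Power = Φ(z_β) = Φ(1.286) ≈ 0.901

Effect size d = 0.3 is small by Cohen's convention (0.2/0.5/0.8).

Threshold: power ≥ 0.80 is conventionally adequate.
Power ≈ 0.90 → the study is adequately powered (power ≥ 0.80).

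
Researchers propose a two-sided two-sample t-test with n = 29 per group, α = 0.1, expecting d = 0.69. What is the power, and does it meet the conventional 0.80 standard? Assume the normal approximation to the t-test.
Power ≈ 0.84; the study is adequately powered (power ≥ 0.80)

Power calculation (two-sample t-test, normal approximation):
z_β = d · √(n/2) - z_{α/2}
z_β = 0.69 · √(29/2) - 1.645
z_β = 0.69 · 3.808 - 1.645
z_β = 0.983

Power = Φ(z_β) = Φ(0.983) ≈ 0.837

Effect size d = 0.69 is medium by Cohen's convention (0.2/0.5/0.8).

Threshold: power ≥ 0.80 is conventionally adequate.
Power ≈ 0.84 → the study is adequately powered (power ≥ 0.80).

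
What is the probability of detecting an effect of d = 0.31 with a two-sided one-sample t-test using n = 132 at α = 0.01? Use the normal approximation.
Power ≈ 0.84

Power calculation (one-sample t-test, normal approximation):
z_β = d · √n - z_{α/2}
z_β = 0.31 · √132 - 2.576
z_β = 0.31 · 11.489 - 2.576
z_β = 0.986

Power = Φ(z_β) = Φ(0.986) ≈ 0.838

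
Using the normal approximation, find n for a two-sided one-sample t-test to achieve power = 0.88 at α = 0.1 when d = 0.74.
n = 15

Sample size formula (one-sample t-test, normal approximation):
n = ((z_{α/2} + z_β) / d)²

z_{α/2} = 1.645 (for α = 0.1, two-sided)
z_β = 1.175 (for power = 0.88)
d = 0.74

n = ((1.645 + 1.175) / 0.74)²
n = (3.811)²
n ≈ 14.52
Round up to the next whole number: n = 15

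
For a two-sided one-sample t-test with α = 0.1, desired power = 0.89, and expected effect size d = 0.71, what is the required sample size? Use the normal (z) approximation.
n = 17

Sample size formula (one-sample t-test, normal approximation):
n = ((z_{α/2} + z_β) / d)²

z_{α/2} = 1.645 (for α = 0.1, two-sided)
z_β = 1.227 (for power = 0.89)
d = 0.71

n = ((1.645 + 1.227) / 0.71)²
n = (4.045)²
n ≈ 16.36
Round up to the next whole number: n = 17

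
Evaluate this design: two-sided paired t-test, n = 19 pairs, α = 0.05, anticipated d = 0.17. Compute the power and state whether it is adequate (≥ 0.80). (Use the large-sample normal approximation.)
Power ≈ 0.11; the study is underpowered (power < 0.80)

Power calculation (paired t-test, normal approximation):
z_β = d · √n - z_{α/2}
z_β = 0.17 · √19 - 1.960
z_β = 0.17 · 4.359 - 1.960
z_β = -1.219

Power = Φ(z_β) = Φ(-1.219) ≈ 0.111

Effect size d = 0.17 is very small by Cohen's convention (0.2/0.5/0.8).

Threshold: power ≥ 0.80 is conventionally adequate.
Power ≈ 0.11 → the study is underpowered (power < 0.80).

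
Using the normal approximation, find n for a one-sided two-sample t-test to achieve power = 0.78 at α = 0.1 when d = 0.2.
n = 211 per group

Sample size formula (two-sample t-test, normal approximation):
n = 2 · ((z_α + z_β) / d)²

z_α = 1.282 (for α = 0.1, one-sided)
z_β = 0.772 (for power = 0.78)
d = 0.2

n = 2 · ((1.282 + 0.772) / 0.2)²
n = 2 · (10.270)²
n ≈ 210.95
Round up to the next whole number: n = 211 per group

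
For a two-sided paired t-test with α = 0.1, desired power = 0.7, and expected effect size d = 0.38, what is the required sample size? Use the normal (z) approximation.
n = 33 pairs

Sample size formula (paired t-test, normal approximation):
n = ((z_{α/2} + z_β) / d)²

z_{α/2} = 1.645 (for α = 0.1, two-sided)
z_β = 0.524 (for power = 0.7)
d = 0.38

n = ((1.645 + 0.524) / 0.38)²
n = (5.708)²
n ≈ 32.58
Round up to the next whole number: n = 33 pairs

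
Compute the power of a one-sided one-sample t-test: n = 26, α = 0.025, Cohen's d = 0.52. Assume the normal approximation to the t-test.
Power ≈ 0.76

Power calculation (one-sample t-test, normal approximation):
z_β = d · √n - z_α
z_β = 0.52 · √26 - 1.960
z_β = 0.52 · 5.099 - 1.960
z_β = 0.692

Power = Φ(z_β) = Φ(0.692) ≈ 0.755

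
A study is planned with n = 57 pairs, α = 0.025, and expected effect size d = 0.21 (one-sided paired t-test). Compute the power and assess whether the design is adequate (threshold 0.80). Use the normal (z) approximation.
Power ≈ 0.35; the study is underpowered (power < 0.80)

Power calculation (paired t-test, normal approximation):
z_β = d · √n - z_α
z_β = 0.21 · √57 - 1.960
z_β = 0.21 · 7.550 - 1.960
z_β = -0.374

Power = Φ(z_β) = Φ(-0.374) ≈ 0.354

Effect size d = 0.21 is small by Cohen's convention (0.2/0.5/0.8).

Threshold: power ≥ 0.80 is conventionally adequate.
Power ≈ 0.35 → the study is underpowered (power < 0.80).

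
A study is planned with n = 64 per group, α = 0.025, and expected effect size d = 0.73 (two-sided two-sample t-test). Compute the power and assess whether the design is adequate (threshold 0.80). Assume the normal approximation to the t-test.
Power ≈ 0.97; the study is adequately powered (power ≥ 0.80)

Power calculation (two-sample t-test, normal approximation):
z_β = d · √(n/2) - z_{α/2}
z_β = 0.73 · √(64/2) - 2.241
z_β = 0.73 · 5.657 - 2.241
z_β = 1.888

Power = Φ(z_β) = Φ(1.888) ≈ 0.970

Effect size d = 0.73 is medium by Cohen's convention (0.2/0.5/0.8).

Threshold: power ≥ 0.80 is conventionally adequate.
Power ≈ 0.97 → the study is adequately powered (power ≥ 0.80).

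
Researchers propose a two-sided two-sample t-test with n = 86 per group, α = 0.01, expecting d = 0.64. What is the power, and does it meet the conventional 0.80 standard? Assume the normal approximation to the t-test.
Power ≈ 0.95; the study is adequately powered (power ≥ 0.80)

Power calculation (two-sample t-test, normal approximation):
z_β = d · √(n/2) - z_{α/2}
z_β = 0.64 · √(86/2) - 2.576
z_β = 0.64 · 6.557 - 2.576
z_β = 1.621

Power = Φ(z_β) = Φ(1.621) ≈ 0.947

Effect size d = 0.64 is medium by Cohen's convention (0.2/0.5/0.8).

Threshold: power ≥ 0.80 is conventionally adequate.
Power ≈ 0.95 → the study is adequately powered (power ≥ 0.80).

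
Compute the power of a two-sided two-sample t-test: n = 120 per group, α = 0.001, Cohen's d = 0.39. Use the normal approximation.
Power ≈ 0.39

Power calculation (two-sample t-test, normal approximation):
z_β = d · √(n/2) - z_{α/2}
z_β = 0.39 · √(120/2) - 3.291
z_β = 0.39 · 7.746 - 3.291
z_β = -0.270

Power = Φ(z_β) = Φ(-0.270) ≈ 0.394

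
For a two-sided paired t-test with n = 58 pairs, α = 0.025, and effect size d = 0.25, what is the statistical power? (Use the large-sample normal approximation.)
Power ≈ 0.37

Power calculation (paired t-test, normal approximation):
z_β = d · √n - z_{α/2}
z_β = 0.25 · √58 - 2.241
z_β = 0.25 · 7.616 - 2.241
z_β = -0.337

Power = Φ(z_β) = Φ(-0.337) ≈ 0.368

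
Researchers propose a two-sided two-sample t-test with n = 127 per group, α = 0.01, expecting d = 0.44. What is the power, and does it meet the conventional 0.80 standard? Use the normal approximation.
Power ≈ 0.82; the study is adequately powered (power ≥ 0.80)

Power calculation (two-sample t-test, normal approximation):
z_β = d · √(n/2) - z_{α/2}
z_β = 0.44 · √(127/2) - 2.576
z_β = 0.44 · 7.969 - 2.576
z_β = 0.930

Power = Φ(z_β) = Φ(0.930) ≈ 0.824

Effect size d = 0.44 is small by Cohen's convention (0.2/0.5/0.8).

Threshold: power ≥ 0.80 is conventionally adequate.
Power ≈ 0.82 → the study is adequately powered (power ≥ 0.80).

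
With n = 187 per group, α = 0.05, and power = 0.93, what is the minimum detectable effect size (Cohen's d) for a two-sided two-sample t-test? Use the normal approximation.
d ≈ 0.36

Minimum detectable effect (two-sample t-test, normal approximation):
d = (z_{α/2} + z_β) / √(n/2)
d = (1.960 + 1.476) / √(187/2)
d = 3.436 / 9.670
d ≈ 0.36

By Cohen's convention (0.2 small / 0.5 medium / 0.8 large): small effect.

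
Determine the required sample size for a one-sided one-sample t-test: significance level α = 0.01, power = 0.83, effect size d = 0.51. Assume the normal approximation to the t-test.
n = 42

Sample size formula (one-sample t-test, normal approximation):
n = ((z_α + z_β) / d)²

z_α = 2.326 (for α = 0.01, one-sided)
z_β = 0.954 (for power = 0.83)
d = 0.51

n = ((2.326 + 0.954) / 0.51)²
n = (6.431)²
n ≈ 41.36
Round up to the next whole number: n = 42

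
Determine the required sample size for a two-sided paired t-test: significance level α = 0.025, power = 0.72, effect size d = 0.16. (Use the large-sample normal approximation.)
n = 312 pairs

Sample size formula (paired t-test, normal approximation):
n = ((z_{α/2} + z_β) / d)²

z_{α/2} = 2.241 (for α = 0.025, two-sided)
z_β = 0.583 (for power = 0.72)
d = 0.16

n = ((2.241 + 0.583) / 0.16)²
n = (17.650)²
n ≈ 311.52
Round up to the next whole number: n = 312 pairs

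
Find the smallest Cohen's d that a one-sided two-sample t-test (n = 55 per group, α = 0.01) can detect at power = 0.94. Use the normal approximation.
d ≈ 0.74

Minimum detectable effect (two-sample t-test, normal approximation):
d = (z_α + z_β) / √(n/2)
d = (2.326 + 1.555) / √(55/2)
d = 3.881 / 5.244
d ≈ 0.74

By Cohen's convention (0.2 small / 0.5 medium / 0.8 large): medium effect.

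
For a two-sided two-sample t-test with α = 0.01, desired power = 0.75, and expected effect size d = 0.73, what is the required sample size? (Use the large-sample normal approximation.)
n = 40 per group

Sample size formula (two-sample t-test, normal approximation):
n = 2 · ((z_{α/2} + z_β) / d)²

z_{α/2} = 2.576 (for α = 0.01, two-sided)
z_β = 0.674 (for power = 0.75)
d = 0.73

n = 2 · ((2.576 + 0.674) / 0.73)²
n = 2 · (4.452)²
n ≈ 39.64
Round up to the next whole number: n = 40 per group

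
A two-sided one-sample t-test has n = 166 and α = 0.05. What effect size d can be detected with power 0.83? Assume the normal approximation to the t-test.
d ≈ 0.23

Minimum detectable effect (one-sample t-test, normal approximation):
d = (z_{α/2} + z_β) / √n
d = (1.960 + 0.954) / √166
d = 2.914 / 12.884
d ≈ 0.23

By Cohen's convention (0.2 small / 0.5 medium / 0.8 large): small effect.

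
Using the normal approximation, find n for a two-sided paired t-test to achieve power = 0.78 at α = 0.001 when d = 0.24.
n = 287 pairs

Sample size formula (paired t-test, normal approximation):
n = ((z_{α/2} + z_β) / d)²

z_{α/2} = 3.291 (for α = 0.001, two-sided)
z_β = 0.772 (for power = 0.78)
d = 0.24

n = ((3.291 + 0.772) / 0.24)²
n = (16.929)²
n ≈ 286.59
Round up to the next whole number: n = 287 pairs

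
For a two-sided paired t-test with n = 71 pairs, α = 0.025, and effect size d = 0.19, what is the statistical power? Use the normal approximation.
Power ≈ 0.26

Power calculation (paired t-test, normal approximation):
z_β = d · √n - z_{α/2}
z_β = 0.19 · √71 - 2.241
z_β = 0.19 · 8.426 - 2.241
z_β = -0.640

Power = Φ(z_β) = Φ(-0.640) ≈ 0.261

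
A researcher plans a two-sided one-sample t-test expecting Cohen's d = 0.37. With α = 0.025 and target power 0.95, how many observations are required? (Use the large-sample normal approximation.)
n = 111

Sample size formula (one-sample t-test, normal approximation):
n = ((z_{α/2} + z_β) / d)²

z_{α/2} = 2.241 (for α = 0.025, two-sided)
z_β = 1.645 (for power = 0.95)
d = 0.37

n = ((2.241 + 1.645) / 0.37)²
n = (10.503)²
n ≈ 110.31
Round up to the next whole number: n = 111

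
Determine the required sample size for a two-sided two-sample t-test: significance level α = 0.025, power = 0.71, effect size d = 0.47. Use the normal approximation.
n = 71 per group

Sample size formula (two-sample t-test, normal approximation):
n = 2 · ((z_{α/2} + z_β) / d)²

z_{α/2} = 2.241 (for α = 0.025, two-sided)
z_β = 0.553 (for power = 0.71)
d = 0.47

n = 2 · ((2.241 + 0.553) / 0.47)²
n = 2 · (5.945)²
n ≈ 70.69
Round up to the next whole number: n = 71 per group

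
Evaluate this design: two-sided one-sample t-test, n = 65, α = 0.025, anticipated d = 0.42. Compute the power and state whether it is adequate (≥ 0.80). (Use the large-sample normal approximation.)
Power ≈ 0.87; the study is adequately powered (power ≥ 0.80)

Power calculation (one-sample t-test, normal approximation):
z_β = d · √n - z_{α/2}
z_β = 0.42 · √65 - 2.241
z_β = 0.42 · 8.062 - 2.241
z_β = 1.145

Power = Φ(z_β) = Φ(1.145) ≈ 0.874

Effect size d = 0.42 is small by Cohen's convention (0.2/0.5/0.8).

Threshold: power ≥ 0.80 is conventionally adequate.
Power ≈ 0.87 → the study is adequately powered (power ≥ 0.80).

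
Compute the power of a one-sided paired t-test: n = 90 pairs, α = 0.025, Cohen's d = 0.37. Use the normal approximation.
Power ≈ 0.94

Power calculation (paired t-test, normal approximation):
z_β = d · √n - z_α
z_β = 0.37 · √90 - 1.960
z_β = 0.37 · 9.487 - 1.960
z_β = 1.550

Power = Φ(z_β) = Φ(1.550) ≈ 0.939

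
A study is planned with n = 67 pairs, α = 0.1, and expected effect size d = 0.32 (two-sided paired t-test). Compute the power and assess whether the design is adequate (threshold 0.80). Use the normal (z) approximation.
Power ≈ 0.84; the study is adequately powered (power ≥ 0.80)

Power calculation (paired t-test, normal approximation):
z_β = d · √n - z_{α/2}
z_β = 0.32 · √67 - 1.645
z_β = 0.32 · 8.185 - 1.645
z_β = 0.974

Power = Φ(z_β) = Φ(0.974) ≈ 0.835

Effect size d = 0.32 is small by Cohen's convention (0.2/0.5/0.8).

Threshold: power ≥ 0.80 is conventionally adequate.
Power ≈ 0.84 → the study is adequately powered (power ≥ 0.80).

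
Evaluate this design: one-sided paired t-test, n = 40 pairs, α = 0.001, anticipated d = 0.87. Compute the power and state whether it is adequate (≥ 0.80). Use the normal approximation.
Power ≈ 0.99; the study is adequately powered (power ≥ 0.80)

Power calculation (paired t-test, normal approximation):
z_β = d · √n - z_α
z_β = 0.87 · √40 - 3.090
z_β = 0.87 · 6.325 - 3.090
z_β = 2.412

Power = Φ(z_β) = Φ(2.412) ≈ 0.992

Effect size d = 0.87 is large by Cohen's convention (0.2/0.5/0.8).

Threshold: power ≥ 0.80 is conventionally adequate.
Power ≈ 0.99 → the study is adequately powered (power ≥ 0.80).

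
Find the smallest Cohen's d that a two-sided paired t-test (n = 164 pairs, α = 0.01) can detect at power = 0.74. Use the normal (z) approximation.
d ≈ 0.25

Minimum detectable effect (paired t-test, normal approximation):
d = (z_{α/2} + z_β) / √n
d = (2.576 + 0.643) / √164
d = 3.219 / 12.806
d ≈ 0.25

By Cohen's convention (0.2 small / 0.5 medium / 0.8 large): small effect.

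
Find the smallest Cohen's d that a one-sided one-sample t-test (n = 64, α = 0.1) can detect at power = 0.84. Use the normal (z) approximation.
d ≈ 0.28

Minimum detectable effect (one-sample t-test, normal approximation):
d = (z_α + z_β) / √n
d = (1.282 + 0.994) / √64
d = 2.276 / 8.000
d ≈ 0.28

By Cohen's convention (0.2 small / 0.5 medium / 0.8 large): small effect.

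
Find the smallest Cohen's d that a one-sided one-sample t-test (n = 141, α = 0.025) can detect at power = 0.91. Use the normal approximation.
d ≈ 0.28

Minimum detectable effect (one-sample t-test, normal approximation):
d = (z_α + z_β) / √n
d = (1.960 + 1.341) / √141
d = 3.301 / 11.874
d ≈ 0.28

By Cohen's convention (0.2 small / 0.5 medium / 0.8 large): small effect.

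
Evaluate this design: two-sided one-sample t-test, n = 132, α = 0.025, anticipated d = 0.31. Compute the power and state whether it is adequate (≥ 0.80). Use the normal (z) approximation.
Power ≈ 0.91; the study is adequately powered (power ≥ 0.80)

Power calculation (one-sample t-test, normal approximation):
z_β = d · √n - z_{α/2}
z_β = 0.31 · √132 - 2.241
z_β = 0.31 · 11.489 - 2.241
z_β = 1.320

Power = Φ(z_β) = Φ(1.320) ≈ 0.907

Effect size d = 0.31 is small by Cohen's convention (0.2/0.5/0.8).

Threshold: power ≥ 0.80 is conventionally adequate.
Power ≈ 0.91 → the study is adequately powered (power ≥ 0.80).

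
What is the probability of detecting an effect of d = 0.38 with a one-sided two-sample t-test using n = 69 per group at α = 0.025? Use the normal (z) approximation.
Power ≈ 0.61

Power calculation (two-sample t-test, normal approximation):
z_β = d · √(n/2) - z_α
z_β = 0.38 · √(69/2) - 1.960
z_β = 0.38 · 5.874 - 1.960
z_β = 0.272

Power = Φ(z_β) = Φ(0.272) ≈ 0.607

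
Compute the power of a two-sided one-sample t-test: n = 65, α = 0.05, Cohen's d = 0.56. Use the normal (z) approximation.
Power ≈ 0.99

Power calculation (one-sample t-test, normal approximation):
z_β = d · √n - z_{α/2}
z_β = 0.56 · √65 - 1.960
z_β = 0.56 · 8.062 - 1.960
z_β = 2.555

Power = Φ(z_β) = Φ(2.555) ≈ 0.995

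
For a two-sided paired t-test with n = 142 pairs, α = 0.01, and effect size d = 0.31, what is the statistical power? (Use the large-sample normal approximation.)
Power ≈ 0.87

Power calculation (paired t-test, normal approximation):
z_β = d · √n - z_{α/2}
z_β = 0.31 · √142 - 2.576
z_β = 0.31 · 11.916 - 2.576
z_β = 1.118

Power = Φ(z_β) = Φ(1.118) ≈ 0.868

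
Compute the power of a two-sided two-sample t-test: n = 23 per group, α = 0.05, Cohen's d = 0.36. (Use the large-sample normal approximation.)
Power ≈ 0.23

Power calculation (two-sample t-test, normal approximation):
z_β = d · √(n/2) - z_{α/2}
z_β = 0.36 · √(23/2) - 1.960
z_β = 0.36 · 3.391 - 1.960
z_β = -0.739

Power = Φ(z_β) = Φ(-0.739) ≈ 0.230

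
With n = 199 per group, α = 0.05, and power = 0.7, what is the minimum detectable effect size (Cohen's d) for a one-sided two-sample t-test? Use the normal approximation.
d ≈ 0.22

Minimum detectable effect (two-sample t-test, normal approximation):
d = (z_α + z_β) / √(n/2)
d = (1.645 + 0.524) / √(199/2)
d = 2.169 / 9.975
d ≈ 0.22

By Cohen's convention (0.2 small / 0.5 medium / 0.8 large): small effect.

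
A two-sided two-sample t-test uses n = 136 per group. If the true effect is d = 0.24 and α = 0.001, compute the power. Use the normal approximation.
Power ≈ 0.09

Power calculation (two-sample t-test, normal approximation):
z_β = d · √(n/2) - z_{α/2}
z_β = 0.24 · √(136/2) - 3.291
z_β = 0.24 · 8.246 - 3.291
z_β = -1.311

Power = Φ(z_β) = Φ(-1.311) ≈ 0.095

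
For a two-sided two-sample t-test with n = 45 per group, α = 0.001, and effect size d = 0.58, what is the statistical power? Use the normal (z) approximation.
Power ≈ 0.29

Power calculation (two-sample t-test, normal approximation):
z_β = d · √(n/2) - z_{α/2}
z_β = 0.58 · √(45/2) - 3.291
z_β = 0.58 · 4.743 - 3.291
z_β = -0.539

Power = Φ(z_β) = Φ(-0.539) ≈ 0.295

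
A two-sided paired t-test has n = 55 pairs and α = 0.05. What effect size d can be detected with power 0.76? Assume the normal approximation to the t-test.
d ≈ 0.36

Minimum detectable effect (paired t-test, normal approximation):
d = (z_{α/2} + z_β) / √n
d = (1.960 + 0.706) / √55
d = 2.666 / 7.416
d ≈ 0.36

By Cohen's convention (0.2 small / 0.5 medium / 0.8 large): small effect.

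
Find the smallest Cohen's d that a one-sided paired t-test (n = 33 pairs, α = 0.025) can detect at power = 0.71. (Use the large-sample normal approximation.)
d ≈ 0.44

Minimum detectable effect (paired t-test, normal approximation):
d = (z_α + z_β) / √n
d = (1.960 + 0.553) / √33
d = 2.513 / 5.745
d ≈ 0.44

By Cohen's convention (0.2 small / 0.5 medium / 0.8 large): small effect.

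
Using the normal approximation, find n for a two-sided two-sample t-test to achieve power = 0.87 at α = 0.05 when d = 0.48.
n = 83 per group

Sample size formula (two-sample t-test, normal approximation):
n = 2 · ((z_{α/2} + z_β) / d)²

z_{α/2} = 1.960 (for α = 0.05, two-sided)
z_β = 1.126 (for power = 0.87)
d = 0.48

n = 2 · ((1.960 + 1.126) / 0.48)²
n = 2 · (6.429)²
n ≈ 82.66
Round up to the next whole number: n = 83 per group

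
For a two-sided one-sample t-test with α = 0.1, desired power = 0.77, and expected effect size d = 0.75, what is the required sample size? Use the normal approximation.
n = 11

Sample size formula (one-sample t-test, normal approximation):
n = ((z_{α/2} + z_β) / d)²

z_{α/2} = 1.645 (for α = 0.1, two-sided)
z_β = 0.739 (for power = 0.77)
d = 0.75

n = ((1.645 + 0.739) / 0.75)²
n = (3.179)²
n ≈ 10.11
Round up to the next whole number: n = 11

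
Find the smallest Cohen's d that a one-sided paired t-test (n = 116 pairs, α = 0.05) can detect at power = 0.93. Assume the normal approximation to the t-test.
d ≈ 0.29

Minimum detectable effect (paired t-test, normal approximation):
d = (z_α + z_β) / √n
d = (1.645 + 1.476) / √116
d = 3.121 / 10.770
d ≈ 0.29

By Cohen's convention (0.2 small / 0.5 medium / 0.8 large): small effect.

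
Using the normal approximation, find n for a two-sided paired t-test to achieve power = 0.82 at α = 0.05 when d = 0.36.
n = 64 pairs

Sample size formula (paired t-test, normal approximation):
n = ((z_{α/2} + z_β) / d)²

z_{α/2} = 1.960 (for α = 0.05, two-sided)
z_β = 0.915 (for power = 0.82)
d = 0.36

n = ((1.960 + 0.915) / 0.36)²
n = (7.986)²
n ≈ 63.78
Round up to the next whole number: n = 64 pairs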